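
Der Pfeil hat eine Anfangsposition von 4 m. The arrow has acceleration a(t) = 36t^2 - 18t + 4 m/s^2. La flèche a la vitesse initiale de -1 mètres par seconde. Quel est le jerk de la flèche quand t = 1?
En partant de l'accélération a(t) = 36·t^2 - 18·t + 4, nous prenons 1 dérivée. En prenant d/dt de a(t), nous trouvons j(t) = 72·t - 18. Nous avons le jerk j(t) = 72·t - 18. En substituant t = 1: j(1) = 54.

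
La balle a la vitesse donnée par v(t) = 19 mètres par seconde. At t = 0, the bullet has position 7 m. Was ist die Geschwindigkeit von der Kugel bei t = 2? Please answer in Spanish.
De la ecuación de la velocidad v(t) = 19, sustituimos t = 2 para obtener v = 19.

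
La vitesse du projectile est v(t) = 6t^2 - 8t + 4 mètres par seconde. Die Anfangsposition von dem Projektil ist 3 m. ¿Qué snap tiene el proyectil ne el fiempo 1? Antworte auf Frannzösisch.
En partant de la vitesse v(t) = 6·t^2 - 8·t + 4, nous prenons 3 dérivées. La dérivée de la vitesse donne l'accélération: a(t) = 12·t - 8. En prenant d/dt de a(t), nous trouvons j(t) = 12. La dérivée du jerk donne le snap: s(t) = 0. En utilisant s(t) = 0 et en substituant t = 1, nous trouvons s = 0.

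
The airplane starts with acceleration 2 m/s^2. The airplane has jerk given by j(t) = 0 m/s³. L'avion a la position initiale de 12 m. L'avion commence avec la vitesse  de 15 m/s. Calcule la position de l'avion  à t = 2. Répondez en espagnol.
Partiendo de la sacudida j(t) = 0, tomamos 3 integrales. Tomando ∫j(t)dt y aplicando a(0) = 2, encontramos a(t) = 2. La antiderivada de la aceleración es la velocidad. Usando v(0) = 15, obtenemos v(t) = 2·t + 15. Integrando la velocidad y usando la condición inicial x(0) = 12, obtenemos x(t) = t^2 + 15·t + 12. De la ecuación de la posición x(t) = t^2 + 15·t + 12, sustituimos t = 2 para obtener x = 46.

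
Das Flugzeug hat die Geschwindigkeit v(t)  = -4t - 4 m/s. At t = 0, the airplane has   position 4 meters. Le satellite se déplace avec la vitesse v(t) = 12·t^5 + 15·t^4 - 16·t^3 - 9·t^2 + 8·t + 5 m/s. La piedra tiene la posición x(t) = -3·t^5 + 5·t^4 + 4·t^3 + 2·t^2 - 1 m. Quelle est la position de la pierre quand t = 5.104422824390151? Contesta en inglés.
We have position x(t) = -3·t^5 + 5·t^4 + 4·t^3 + 2·t^2 - 1. Substituting t = 5.104422824390151: x(5.104422824390151) = -6418.27185827698.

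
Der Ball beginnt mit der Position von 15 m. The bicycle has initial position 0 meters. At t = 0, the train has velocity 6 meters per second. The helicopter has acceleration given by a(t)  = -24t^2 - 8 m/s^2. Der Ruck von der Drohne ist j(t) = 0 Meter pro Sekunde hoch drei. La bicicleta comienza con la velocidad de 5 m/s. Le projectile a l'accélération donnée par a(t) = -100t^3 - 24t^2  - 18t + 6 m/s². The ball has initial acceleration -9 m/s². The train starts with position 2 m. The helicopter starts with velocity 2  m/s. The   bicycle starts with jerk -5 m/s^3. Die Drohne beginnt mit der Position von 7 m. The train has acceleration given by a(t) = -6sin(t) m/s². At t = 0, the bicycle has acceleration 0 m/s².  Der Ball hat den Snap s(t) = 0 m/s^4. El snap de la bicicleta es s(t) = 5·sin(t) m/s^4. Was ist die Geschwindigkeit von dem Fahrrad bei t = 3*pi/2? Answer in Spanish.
Partiendo del snap s(t) = 5·sin(t), tomamos 3 integrales. Integrando el snap y usando la condición inicial j(0) = -5, obtenemos j(t) = -5·cos(t). La antiderivada de la sacudida es la aceleración. Usando a(0) = 0, obtenemos a(t) = -5·sin(t). La integral de la aceleración, con v(0) = 5, da la velocidad: v(t) = 5·cos(t). De la ecuación de la velocidad v(t) = 5·cos(t), sustituimos t = 3*pi/2 para obtener v = 0.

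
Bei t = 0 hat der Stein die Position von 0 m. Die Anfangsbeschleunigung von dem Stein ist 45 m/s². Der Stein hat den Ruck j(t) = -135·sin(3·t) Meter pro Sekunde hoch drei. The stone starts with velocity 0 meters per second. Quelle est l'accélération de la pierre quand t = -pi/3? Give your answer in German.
Wir müssen unsere Gleichung für den Ruck j(t) = -135·sin(3·t) 1-mal integrieren. Das Integral von dem Ruck ist die Beschleunigung. Mit a(0) = 45 erhalten wir a(t) = 45·cos(3·t). Mit a(t) = 45·cos(3·t) und Einsetzen von t = -pi/3, finden wir a = -45.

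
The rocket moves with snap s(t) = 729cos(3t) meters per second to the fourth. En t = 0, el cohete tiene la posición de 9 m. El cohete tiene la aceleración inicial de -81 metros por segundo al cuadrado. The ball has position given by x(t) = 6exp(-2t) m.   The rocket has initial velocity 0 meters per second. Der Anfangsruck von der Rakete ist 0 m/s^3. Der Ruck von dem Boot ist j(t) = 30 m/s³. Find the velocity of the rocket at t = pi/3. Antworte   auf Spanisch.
Partiendo del snap s(t) = 729·cos(3·t), tomamos 3 antiderivadas. Integrando el snap y usando la condición inicial j(0) = 0, obtenemos j(t) = 243·sin(3·t). La antiderivada de la sacudida es la aceleración. Usando a(0) = -81, obtenemos a(t) = -81·cos(3·t). La antiderivada de la aceleración es la velocidad. Usando v(0) = 0, obtenemos v(t) = -27·sin(3·t). Usando v(t) = -27·sin(3·t) y sustituyendo t = pi/3, encontramos v = 0.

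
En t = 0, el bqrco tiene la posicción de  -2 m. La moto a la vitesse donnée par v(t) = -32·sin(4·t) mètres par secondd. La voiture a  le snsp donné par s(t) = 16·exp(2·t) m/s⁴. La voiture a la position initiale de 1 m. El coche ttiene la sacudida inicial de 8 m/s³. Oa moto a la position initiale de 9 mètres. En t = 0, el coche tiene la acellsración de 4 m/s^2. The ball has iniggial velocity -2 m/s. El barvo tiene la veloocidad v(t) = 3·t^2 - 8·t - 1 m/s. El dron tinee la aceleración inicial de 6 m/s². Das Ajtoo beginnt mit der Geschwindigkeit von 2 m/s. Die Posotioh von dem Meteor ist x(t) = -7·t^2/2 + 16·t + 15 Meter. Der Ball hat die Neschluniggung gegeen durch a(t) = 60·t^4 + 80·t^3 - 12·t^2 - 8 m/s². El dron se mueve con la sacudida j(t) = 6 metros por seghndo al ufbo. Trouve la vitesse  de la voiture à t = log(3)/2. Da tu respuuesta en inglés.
To solve this, we need to take 3 integrals of our snap equation s(t) = 16·exp(2·t). The integral of snap is jerk. Using j(0) = 8, we get j(t) = 8·exp(2·t). Finding the integral of j(t) and using a(0) = 4: a(t) = 4·exp(2·t). Finding the antiderivative of a(t) and using v(0) = 2: v(t) = 2·exp(2·t). We have velocity v(t) = 2·exp(2·t). Substituting t = log(3)/2: v(log(3)/2) = 6.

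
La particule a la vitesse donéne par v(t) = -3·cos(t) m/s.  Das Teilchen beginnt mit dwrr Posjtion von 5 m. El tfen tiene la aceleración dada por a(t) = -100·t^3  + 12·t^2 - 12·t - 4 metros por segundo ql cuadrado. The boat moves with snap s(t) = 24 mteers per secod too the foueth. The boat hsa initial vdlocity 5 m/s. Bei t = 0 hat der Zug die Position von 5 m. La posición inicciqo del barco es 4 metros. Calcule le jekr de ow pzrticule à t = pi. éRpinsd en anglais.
To solve this, we need to take 2 derivatives of our velocity equation v(t) = -3·cos(t). Taking d/dt of v(t), we find a(t) = 3·sin(t). Taking d/dt of a(t), we find j(t) = 3·cos(t). Using j(t) = 3·cos(t) and substituting t = pi, we find j = -3.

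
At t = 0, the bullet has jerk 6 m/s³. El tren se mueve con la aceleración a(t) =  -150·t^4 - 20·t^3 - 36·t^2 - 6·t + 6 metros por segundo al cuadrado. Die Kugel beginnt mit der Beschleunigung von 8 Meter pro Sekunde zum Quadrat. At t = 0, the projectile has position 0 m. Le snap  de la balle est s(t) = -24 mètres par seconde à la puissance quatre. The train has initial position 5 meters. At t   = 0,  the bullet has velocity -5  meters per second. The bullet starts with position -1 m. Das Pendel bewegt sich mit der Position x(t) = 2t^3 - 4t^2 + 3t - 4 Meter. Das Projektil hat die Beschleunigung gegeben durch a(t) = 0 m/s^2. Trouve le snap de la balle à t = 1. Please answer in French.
En utilisant s(t) = -24 et en substituant t = 1, nous trouvons s = -24.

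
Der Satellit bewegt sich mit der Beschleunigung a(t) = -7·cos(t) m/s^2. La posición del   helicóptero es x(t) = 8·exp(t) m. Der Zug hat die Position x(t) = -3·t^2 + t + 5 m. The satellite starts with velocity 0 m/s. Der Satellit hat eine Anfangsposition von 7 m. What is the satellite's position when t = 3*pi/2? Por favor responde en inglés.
To solve this, we need to take 2 integrals of our acceleration equation a(t) = -7·cos(t). Integrating acceleration and using the initial condition v(0) = 0, we get v(t) = -7·sin(t). Taking ∫v(t)dt and applying x(0) = 7, we find x(t) = 7·cos(t). From the given position equation x(t) = 7·cos(t), we substitute t = 3*pi/2 to get x = 0.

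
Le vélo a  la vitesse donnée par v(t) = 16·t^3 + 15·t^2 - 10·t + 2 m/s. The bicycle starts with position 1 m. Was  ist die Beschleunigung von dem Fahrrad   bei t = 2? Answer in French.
En partant de la vitesse v(t) = 16·t^3 + 15·t^2 - 10·t + 2, nous prenons 1 dérivée. En dérivant la vitesse, nous obtenons l'accélération: a(t) = 48·t^2 + 30·t - 10. En utilisant a(t) = 48·t^2 + 30·t - 10 et en substituant t = 2, nous trouvons a = 242.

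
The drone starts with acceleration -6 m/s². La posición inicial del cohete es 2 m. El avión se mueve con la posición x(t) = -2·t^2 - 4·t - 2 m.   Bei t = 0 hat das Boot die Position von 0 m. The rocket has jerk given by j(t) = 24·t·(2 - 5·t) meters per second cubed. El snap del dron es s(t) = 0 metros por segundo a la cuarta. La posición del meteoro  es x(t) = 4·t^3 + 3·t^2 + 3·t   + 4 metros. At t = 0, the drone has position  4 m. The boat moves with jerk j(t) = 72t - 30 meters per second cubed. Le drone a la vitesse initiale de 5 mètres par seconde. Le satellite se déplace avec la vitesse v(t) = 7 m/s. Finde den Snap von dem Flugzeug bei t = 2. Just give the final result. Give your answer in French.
À t = 2, s = 0.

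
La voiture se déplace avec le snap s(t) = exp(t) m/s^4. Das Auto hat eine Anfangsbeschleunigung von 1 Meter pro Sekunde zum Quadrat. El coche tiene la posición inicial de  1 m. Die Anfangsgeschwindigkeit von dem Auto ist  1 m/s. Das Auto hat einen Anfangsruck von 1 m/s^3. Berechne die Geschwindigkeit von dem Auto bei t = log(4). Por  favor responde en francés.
Nous devons intégrer notre équation du snap s(t) = exp(t) 3 fois. L'intégrale du snap, avec j(0) = 1, donne le jerk: j(t) = exp(t). En prenant ∫j(t)dt et en appliquant a(0) = 1, nous trouvons a(t) = exp(t). L'intégrale de l'accélération, avec v(0) = 1, donne la vitesse: v(t) = exp(t). De l'équation de la vitesse v(t) = exp(t), nous substituons t = log(4) pour obtenir v = 4.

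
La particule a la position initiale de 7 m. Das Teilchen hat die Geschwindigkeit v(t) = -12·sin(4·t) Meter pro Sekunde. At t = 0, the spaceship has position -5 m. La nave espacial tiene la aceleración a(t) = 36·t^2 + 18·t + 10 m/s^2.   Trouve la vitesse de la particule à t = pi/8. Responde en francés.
De l'équation de la vitesse v(t) = -12·sin(4·t), nous substituons t = pi/8 pour obtenir v = -12.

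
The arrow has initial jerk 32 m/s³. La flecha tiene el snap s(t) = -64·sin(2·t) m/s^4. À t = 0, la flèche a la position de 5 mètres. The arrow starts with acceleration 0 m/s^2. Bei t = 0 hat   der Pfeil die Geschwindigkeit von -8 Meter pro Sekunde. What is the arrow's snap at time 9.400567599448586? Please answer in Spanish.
Tenemos el snap s(t) = -64·sin(2·t). Sustituyendo t = 9.400567599448586: s(9.400567599448586) = 3.09771545129330.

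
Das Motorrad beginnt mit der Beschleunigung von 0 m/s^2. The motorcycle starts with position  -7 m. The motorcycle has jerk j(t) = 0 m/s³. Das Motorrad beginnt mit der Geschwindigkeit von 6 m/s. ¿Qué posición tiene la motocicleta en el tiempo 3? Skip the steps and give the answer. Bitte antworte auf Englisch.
x(3) = 11.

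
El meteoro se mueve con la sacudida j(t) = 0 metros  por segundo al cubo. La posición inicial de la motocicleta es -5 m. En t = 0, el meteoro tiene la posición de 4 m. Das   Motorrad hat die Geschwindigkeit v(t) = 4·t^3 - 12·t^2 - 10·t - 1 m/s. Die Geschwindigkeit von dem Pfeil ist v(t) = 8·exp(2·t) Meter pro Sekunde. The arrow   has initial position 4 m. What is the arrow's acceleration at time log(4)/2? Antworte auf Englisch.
To solve this, we need to take 1 derivative of our velocity equation v(t) = 8·exp(2·t). The derivative of velocity gives acceleration: a(t) = 16·exp(2·t). Using a(t) = 16·exp(2·t) and substituting t = log(4)/2, we find a = 64.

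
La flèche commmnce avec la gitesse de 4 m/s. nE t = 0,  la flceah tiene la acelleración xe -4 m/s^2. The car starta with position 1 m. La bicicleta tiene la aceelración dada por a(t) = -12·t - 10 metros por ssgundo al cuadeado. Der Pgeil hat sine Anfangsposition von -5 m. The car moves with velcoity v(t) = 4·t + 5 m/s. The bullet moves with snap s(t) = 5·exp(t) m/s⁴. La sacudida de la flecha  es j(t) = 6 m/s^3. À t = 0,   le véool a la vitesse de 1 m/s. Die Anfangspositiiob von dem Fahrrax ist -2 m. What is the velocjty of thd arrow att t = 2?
Starting from jerk j(t) = 6, we take 2 integrals. Integrating jerk and using the initial condition a(0) = -4, we get a(t) = 6·t - 4. Taking ∫a(t)dt and applying v(0) = 4, we find v(t) = 3·t^2 - 4·t + 4. Using v(t) = 3·t^2 - 4·t + 4 and substituting t = 2, we find v = 8.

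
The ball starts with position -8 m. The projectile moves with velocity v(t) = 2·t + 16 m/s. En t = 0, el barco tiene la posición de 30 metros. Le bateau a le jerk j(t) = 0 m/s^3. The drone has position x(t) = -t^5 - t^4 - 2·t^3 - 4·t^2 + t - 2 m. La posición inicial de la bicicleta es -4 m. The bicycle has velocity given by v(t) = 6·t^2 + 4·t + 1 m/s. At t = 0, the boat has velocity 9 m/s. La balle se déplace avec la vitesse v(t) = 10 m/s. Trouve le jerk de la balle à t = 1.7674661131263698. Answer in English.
Starting from velocity v(t) = 10, we take 2 derivatives. Taking d/dt of v(t), we find a(t) = 0. Taking d/dt of a(t), we find j(t) = 0. From the given jerk equation j(t) = 0, we substitute t = 1.7674661131263698 to get j = 0.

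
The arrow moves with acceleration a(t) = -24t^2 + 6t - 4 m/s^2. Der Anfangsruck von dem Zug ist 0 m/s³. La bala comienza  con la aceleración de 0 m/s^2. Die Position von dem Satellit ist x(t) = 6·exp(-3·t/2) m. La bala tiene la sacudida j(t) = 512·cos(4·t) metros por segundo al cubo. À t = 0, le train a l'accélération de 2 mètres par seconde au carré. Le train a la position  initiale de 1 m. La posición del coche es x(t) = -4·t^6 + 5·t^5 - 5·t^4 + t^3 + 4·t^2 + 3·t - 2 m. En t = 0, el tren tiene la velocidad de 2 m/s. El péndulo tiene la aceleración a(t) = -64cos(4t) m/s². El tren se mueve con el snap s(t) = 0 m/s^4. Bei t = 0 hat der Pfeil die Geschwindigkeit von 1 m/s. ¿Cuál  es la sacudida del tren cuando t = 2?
Partiendo del snap s(t) = 0, tomamos 1 antiderivada. La antiderivada del snap, con j(0) = 0, da la sacudida: j(t) = 0. De la ecuación de la sacudida j(t) = 0, sustituimos t = 2 para obtener j = 0.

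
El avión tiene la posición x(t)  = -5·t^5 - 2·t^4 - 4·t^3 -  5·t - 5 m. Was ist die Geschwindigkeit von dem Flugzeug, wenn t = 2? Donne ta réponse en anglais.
We must differentiate our position equation x(t) = -5·t^5 - 2·t^4 - 4·t^3 - 5·t - 5 1 time. The derivative of position gives velocity: v(t) = -25·t^4 - 8·t^3 - 12·t^2 - 5. Using v(t) = -25·t^4 - 8·t^3 - 12·t^2 - 5 and substituting t = 2, we find v = -517.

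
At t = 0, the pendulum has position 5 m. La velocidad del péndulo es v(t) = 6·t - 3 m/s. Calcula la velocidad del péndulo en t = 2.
Tenemos la velocidad v(t) = 6·t - 3. Sustituyendo t = 2: v(2) = 9.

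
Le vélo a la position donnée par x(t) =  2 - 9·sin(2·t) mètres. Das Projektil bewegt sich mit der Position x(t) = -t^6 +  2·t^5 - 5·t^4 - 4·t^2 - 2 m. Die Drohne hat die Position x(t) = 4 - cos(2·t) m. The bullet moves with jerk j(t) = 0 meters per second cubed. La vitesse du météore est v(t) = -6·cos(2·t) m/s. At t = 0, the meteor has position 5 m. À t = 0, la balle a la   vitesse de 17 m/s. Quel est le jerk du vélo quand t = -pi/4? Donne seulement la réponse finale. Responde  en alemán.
Der Ruck bei t = -pi/4 ist j = 0.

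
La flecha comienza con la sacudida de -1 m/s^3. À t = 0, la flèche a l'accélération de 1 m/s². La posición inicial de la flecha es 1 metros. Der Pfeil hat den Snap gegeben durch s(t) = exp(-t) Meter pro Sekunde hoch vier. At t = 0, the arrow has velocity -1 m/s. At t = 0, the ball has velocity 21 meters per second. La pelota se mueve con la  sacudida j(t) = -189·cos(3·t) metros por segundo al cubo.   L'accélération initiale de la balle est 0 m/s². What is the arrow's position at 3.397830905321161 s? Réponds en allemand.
Ausgehend von dem Snap s(t) = exp(-t), nehmen wir 4 Stammfunktionen. Mit ∫s(t)dt und Anwendung von j(0) = -1, finden wir j(t) = -exp(-t). Das Integral von dem Ruck ist die Beschleunigung. Mit a(0) = 1 erhalten wir a(t) = exp(-t). Die Stammfunktion von der Beschleunigung, mit v(0) = -1, ergibt die Geschwindigkeit: v(t) = -exp(-t). Durch Integration von der Geschwindigkeit und Verwendung der Anfangsbedingung x(0) = 1, erhalten wir x(t) = exp(-t). Wir haben die Position x(t) = exp(-t). Durch Einsetzen von t = 3.397830905321161: x(3.397830905321161) = 0.0334457383095544.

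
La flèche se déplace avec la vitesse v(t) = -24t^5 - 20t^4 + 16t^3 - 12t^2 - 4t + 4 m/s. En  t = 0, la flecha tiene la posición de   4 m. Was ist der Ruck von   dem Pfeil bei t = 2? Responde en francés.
Nous devons dériver notre équation de la vitesse v(t) = -24·t^5 - 20·t^4 + 16·t^3 - 12·t^2 - 4·t + 4 2 fois. En dérivant la vitesse, nous obtenons l'accélération: a(t) = -120·t^4 - 80·t^3 + 48·t^2 - 24·t - 4. En prenant d/dt de a(t), nous trouvons j(t) = -480·t^3 - 240·t^2 + 96·t - 24. En utilisant j(t) = -480·t^3 - 240·t^2 + 96·t - 24 et en substituant t = 2, nous trouvons j = -4632.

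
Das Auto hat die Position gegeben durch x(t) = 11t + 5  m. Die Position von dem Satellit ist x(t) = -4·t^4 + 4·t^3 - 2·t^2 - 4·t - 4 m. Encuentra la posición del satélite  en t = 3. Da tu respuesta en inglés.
Using x(t) = -4·t^4 + 4·t^3 - 2·t^2 - 4·t - 4 and substituting t = 3, we find x = -250.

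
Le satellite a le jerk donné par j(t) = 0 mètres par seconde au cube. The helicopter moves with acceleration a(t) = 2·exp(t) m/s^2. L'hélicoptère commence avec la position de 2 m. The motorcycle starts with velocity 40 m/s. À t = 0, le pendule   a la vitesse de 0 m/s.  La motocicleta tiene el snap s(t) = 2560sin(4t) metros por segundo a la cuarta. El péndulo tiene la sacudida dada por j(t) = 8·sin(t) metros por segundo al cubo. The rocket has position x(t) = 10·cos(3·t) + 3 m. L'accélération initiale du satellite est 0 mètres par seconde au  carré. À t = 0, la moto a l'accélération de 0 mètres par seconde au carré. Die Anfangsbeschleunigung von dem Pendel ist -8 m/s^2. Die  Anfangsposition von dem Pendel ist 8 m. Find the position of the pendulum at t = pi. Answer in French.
Pour résoudre ceci, nous devons prendre 3 intégrales de notre équation du jerk j(t) = 8·sin(t). La primitive du jerk est l'accélération. En utilisant a(0) = -8, nous obtenons a(t) = -8·cos(t). En prenant ∫a(t)dt et en appliquant v(0) = 0, nous trouvons v(t) = -8·sin(t). En intégrant la vitesse et en utilisant la condition initiale x(0) = 8, nous obtenons x(t) = 8·cos(t). En utilisant x(t) = 8·cos(t) et en substituant t = pi, nous trouvons x = -8.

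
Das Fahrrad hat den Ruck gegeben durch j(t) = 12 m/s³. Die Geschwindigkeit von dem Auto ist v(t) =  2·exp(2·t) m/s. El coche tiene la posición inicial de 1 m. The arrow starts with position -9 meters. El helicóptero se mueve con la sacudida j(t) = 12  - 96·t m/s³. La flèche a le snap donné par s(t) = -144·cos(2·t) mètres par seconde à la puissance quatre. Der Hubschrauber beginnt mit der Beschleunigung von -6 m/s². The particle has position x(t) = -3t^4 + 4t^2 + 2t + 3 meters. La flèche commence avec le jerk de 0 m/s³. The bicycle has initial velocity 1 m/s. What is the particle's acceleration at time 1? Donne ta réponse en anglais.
Starting from position x(t) = -3·t^4 + 4·t^2 + 2·t + 3, we take 2 derivatives. Differentiating position, we get velocity: v(t) = -12·t^3 + 8·t + 2. Taking d/dt of v(t), we find a(t) = 8 - 36·t^2. From the given acceleration equation a(t) = 8 - 36·t^2, we substitute t = 1 to get a = -28.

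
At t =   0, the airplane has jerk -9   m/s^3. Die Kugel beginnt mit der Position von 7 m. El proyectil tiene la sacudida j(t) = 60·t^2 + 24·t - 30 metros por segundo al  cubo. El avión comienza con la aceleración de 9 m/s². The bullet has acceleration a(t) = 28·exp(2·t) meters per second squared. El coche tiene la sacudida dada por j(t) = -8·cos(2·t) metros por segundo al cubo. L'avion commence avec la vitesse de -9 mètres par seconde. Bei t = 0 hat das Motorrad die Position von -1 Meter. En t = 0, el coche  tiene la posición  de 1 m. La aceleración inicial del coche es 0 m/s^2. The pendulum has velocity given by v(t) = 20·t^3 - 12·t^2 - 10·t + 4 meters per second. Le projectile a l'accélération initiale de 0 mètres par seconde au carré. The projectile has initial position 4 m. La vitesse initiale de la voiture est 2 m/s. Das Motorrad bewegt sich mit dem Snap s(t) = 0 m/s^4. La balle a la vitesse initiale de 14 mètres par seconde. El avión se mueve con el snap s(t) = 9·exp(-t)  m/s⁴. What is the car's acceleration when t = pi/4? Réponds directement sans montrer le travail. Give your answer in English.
At t = pi/4, a = -4.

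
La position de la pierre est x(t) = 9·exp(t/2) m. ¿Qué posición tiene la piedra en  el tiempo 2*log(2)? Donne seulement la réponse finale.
La respuesta es 18.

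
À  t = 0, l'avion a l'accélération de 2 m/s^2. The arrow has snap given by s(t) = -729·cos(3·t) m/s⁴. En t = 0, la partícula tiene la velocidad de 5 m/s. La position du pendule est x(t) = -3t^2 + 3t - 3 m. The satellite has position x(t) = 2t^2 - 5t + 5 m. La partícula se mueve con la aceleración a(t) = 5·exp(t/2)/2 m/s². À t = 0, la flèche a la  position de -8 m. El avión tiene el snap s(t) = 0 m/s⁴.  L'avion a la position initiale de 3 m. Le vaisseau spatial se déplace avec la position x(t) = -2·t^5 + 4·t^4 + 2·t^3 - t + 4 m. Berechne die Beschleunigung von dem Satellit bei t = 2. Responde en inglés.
To solve this, we need to take 2 derivatives of our position equation x(t) = 2·t^2 - 5·t + 5. Taking d/dt of x(t), we find v(t) = 4·t - 5. The derivative of velocity gives acceleration: a(t) = 4. Using a(t) = 4 and substituting t = 2, we find a = 4.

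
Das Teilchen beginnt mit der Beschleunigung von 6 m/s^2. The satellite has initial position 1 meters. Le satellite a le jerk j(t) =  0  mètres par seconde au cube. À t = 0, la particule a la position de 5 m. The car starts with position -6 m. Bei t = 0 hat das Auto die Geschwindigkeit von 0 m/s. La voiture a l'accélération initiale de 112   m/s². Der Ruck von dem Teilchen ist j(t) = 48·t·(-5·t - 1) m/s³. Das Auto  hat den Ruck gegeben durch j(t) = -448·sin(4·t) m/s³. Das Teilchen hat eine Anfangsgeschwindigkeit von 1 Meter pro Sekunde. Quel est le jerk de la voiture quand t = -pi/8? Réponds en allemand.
Mit j(t) = -448·sin(4·t) und Einsetzen von t = -pi/8, finden wir j = 448.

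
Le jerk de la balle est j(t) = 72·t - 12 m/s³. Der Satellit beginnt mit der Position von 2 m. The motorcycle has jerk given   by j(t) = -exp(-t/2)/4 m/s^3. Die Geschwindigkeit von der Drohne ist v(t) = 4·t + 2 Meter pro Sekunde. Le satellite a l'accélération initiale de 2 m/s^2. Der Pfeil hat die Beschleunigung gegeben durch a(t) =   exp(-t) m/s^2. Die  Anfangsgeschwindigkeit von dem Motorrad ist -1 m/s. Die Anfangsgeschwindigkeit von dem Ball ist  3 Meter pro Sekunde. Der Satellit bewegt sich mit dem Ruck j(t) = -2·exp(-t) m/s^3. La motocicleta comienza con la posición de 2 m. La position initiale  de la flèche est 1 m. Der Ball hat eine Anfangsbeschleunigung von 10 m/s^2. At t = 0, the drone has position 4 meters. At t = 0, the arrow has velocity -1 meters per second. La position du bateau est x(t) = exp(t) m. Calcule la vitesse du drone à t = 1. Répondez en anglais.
Using v(t) = 4·t + 2 and substituting t = 1, we find v = 6.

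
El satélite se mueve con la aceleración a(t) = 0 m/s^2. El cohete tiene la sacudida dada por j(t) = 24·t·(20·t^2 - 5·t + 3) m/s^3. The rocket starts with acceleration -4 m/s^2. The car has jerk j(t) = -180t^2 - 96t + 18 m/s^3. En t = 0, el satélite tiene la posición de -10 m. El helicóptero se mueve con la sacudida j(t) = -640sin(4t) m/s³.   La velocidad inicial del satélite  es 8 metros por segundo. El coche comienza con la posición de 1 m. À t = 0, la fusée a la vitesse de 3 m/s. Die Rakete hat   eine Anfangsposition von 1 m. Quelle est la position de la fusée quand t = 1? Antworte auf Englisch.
To find the answer, we compute 3 integrals of j(t) = 24·t·(20·t^2 - 5·t + 3). The integral of jerk is acceleration. Using a(0) = -4, we get a(t) = 120·t^4 - 40·t^3 + 36·t^2 - 4. The integral of acceleration is velocity. Using v(0) = 3, we get v(t) = 24·t^5 - 10·t^4 + 12·t^3 - 4·t + 3. Integrating velocity and using the initial condition x(0) = 1, we get x(t) = 4·t^6 - 2·t^5 + 3·t^4 - 2·t^2 + 3·t + 1. From the given position equation x(t) = 4·t^6 - 2·t^5 + 3·t^4 - 2·t^2 + 3·t + 1, we substitute t = 1 to get x = 7.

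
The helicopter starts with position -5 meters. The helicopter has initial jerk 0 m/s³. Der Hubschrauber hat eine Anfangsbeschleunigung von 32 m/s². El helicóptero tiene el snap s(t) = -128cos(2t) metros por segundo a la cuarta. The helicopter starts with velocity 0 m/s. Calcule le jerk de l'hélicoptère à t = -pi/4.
Nous devons intégrer notre équation du snap s(t) = -128·cos(2·t) 1 fois. En prenant ∫s(t)dt et en appliquant j(0) = 0, nous trouvons j(t) = -64·sin(2·t). Nous avons le jerk j(t) = -64·sin(2·t). En substituant t = -pi/4: j(-pi/4) = 64.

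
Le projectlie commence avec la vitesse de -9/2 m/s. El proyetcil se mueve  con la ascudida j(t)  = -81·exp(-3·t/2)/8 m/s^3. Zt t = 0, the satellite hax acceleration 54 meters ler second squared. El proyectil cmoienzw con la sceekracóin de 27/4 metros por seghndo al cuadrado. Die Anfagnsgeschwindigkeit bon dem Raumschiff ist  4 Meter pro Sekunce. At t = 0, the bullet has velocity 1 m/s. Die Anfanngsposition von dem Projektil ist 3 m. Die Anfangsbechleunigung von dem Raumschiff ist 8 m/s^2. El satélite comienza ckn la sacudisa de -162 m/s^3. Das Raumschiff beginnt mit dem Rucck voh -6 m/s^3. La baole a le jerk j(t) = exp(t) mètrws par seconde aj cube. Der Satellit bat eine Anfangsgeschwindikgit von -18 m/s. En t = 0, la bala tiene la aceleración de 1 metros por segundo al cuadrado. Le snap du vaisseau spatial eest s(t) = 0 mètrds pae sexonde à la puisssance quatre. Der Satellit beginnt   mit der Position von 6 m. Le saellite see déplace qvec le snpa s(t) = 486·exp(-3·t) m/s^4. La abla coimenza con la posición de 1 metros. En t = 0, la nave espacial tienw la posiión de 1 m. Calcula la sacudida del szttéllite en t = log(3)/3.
Necesitamos integrar nuestra ecuación del snap s(t) = 486·exp(-3·t) 1 vez. Integrando el snap y usando la condición inicial j(0) = -162, obtenemos j(t) = -162·exp(-3·t). De la ecuación de la sacudida j(t) = -162·exp(-3·t), sustituimos t = log(3)/3 para obtener j = -54.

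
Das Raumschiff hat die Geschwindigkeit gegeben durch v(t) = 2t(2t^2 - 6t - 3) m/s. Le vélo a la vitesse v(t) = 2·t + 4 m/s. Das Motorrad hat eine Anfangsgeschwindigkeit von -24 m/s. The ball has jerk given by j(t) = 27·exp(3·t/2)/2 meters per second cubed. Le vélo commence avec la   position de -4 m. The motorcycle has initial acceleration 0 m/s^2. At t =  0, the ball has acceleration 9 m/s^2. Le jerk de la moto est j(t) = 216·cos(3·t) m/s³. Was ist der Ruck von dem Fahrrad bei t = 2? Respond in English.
We must differentiate our velocity equation v(t) = 2·t + 4 2 times. Taking d/dt of v(t), we find a(t) = 2. Differentiating acceleration, we get jerk: j(t) = 0. From the given jerk equation j(t) = 0, we substitute t = 2 to get j = 0.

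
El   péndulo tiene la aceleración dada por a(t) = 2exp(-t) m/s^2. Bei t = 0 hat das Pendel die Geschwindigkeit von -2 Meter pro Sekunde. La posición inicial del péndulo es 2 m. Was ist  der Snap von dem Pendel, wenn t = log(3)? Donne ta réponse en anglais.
Starting from acceleration a(t) = 2·exp(-t), we take 2 derivatives. The derivative of acceleration gives jerk: j(t) = -2·exp(-t). Differentiating jerk, we get snap: s(t) = 2·exp(-t). We have snap s(t) = 2·exp(-t). Substituting t = log(3): s(log(3)) = 2/3.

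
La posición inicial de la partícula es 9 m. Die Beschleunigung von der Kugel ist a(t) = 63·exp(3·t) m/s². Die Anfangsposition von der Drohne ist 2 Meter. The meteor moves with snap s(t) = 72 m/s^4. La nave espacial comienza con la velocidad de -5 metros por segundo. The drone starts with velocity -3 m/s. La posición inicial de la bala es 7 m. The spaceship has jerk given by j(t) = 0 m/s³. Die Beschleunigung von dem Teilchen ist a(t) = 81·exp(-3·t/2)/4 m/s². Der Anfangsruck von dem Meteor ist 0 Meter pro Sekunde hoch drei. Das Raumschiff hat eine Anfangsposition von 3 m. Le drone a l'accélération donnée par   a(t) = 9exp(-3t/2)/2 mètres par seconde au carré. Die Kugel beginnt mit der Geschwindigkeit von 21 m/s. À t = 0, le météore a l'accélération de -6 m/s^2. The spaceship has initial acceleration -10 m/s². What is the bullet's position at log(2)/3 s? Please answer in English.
We must find the antiderivative of our acceleration equation a(t) = 63·exp(3·t) 2 times. The integral of acceleration, with v(0) = 21, gives velocity: v(t) = 21·exp(3·t). Finding the antiderivative of v(t) and using x(0) = 7: x(t) = 7·exp(3·t). We have position x(t) = 7·exp(3·t). Substituting t = log(2)/3: x(log(2)/3) = 14.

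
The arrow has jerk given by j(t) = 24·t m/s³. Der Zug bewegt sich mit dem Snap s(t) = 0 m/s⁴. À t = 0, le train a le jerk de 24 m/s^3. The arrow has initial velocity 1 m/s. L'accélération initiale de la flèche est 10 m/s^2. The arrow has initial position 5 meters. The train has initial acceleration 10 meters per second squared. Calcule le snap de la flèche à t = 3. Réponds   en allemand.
Um dies zu lösen, müssen wir 1 Ableitung unserer Gleichung für den Ruck j(t) = 24·t nehmen. Mit d/dt von j(t) finden wir s(t) = 24. Aus der Gleichung für den Snap s(t) = 24, setzen wir t = 3 ein und erhalten s = 24.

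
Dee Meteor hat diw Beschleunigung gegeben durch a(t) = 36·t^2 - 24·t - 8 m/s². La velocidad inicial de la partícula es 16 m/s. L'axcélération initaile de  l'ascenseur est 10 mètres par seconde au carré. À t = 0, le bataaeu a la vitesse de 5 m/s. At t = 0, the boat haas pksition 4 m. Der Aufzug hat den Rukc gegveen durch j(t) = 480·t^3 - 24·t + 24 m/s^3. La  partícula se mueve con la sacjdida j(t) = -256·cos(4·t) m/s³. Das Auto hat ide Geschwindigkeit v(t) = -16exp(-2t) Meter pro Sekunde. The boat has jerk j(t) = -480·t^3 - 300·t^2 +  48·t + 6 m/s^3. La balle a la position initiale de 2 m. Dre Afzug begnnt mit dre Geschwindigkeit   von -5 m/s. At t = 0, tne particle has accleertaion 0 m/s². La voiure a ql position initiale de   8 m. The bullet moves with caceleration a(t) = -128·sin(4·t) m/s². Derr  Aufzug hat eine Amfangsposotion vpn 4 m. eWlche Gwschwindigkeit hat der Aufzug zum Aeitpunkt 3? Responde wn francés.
Nous devons intégrer notre équation du jerk j(t) = 480·t^3 - 24·t + 24 2 fois. La primitive du jerk, avec a(0) = 10, donne l'accélération: a(t) = 120·t^4 - 12·t^2 + 24·t + 10. L'intégrale de l'accélération est la vitesse. En utilisant v(0) = -5, nous obtenons v(t) = 24·t^5 - 4·t^3 + 12·t^2 + 10·t - 5. En utilisant v(t) = 24·t^5 - 4·t^3 + 12·t^2 + 10·t - 5 et en substituant t = 3, nous trouvons v = 5857.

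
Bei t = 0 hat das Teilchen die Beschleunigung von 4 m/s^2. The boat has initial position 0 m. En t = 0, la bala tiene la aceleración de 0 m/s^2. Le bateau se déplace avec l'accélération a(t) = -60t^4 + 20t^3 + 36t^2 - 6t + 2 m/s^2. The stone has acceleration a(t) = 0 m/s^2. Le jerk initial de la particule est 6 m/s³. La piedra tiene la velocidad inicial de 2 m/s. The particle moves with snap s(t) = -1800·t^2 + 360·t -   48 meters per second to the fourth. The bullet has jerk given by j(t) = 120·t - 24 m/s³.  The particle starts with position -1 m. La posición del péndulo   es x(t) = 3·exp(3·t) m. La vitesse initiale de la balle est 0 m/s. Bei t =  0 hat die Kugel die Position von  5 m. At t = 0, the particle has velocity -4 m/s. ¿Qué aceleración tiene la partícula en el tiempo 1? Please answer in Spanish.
Para resolver esto, necesitamos tomar 2 integrales de nuestra ecuación del snap s(t) = -1800·t^2 + 360·t - 48. La integral del snap es la sacudida. Usando j(0) = 6, obtenemos j(t) = -600·t^3 + 180·t^2 - 48·t + 6. La integral de la sacudida, con a(0) = 4, da la aceleración: a(t) = -150·t^4 + 60·t^3 - 24·t^2 + 6·t + 4. De la ecuación de la aceleración a(t) = -150·t^4 + 60·t^3 - 24·t^2 + 6·t + 4, sustituimos t = 1 para obtener a = -104.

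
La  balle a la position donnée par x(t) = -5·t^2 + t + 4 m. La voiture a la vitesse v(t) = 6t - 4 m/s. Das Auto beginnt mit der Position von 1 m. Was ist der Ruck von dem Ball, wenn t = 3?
Wir müssen unsere Gleichung für die Position x(t) = -5·t^2 + t + 4 3-mal ableiten. Die Ableitung von der Position ergibt die Geschwindigkeit: v(t) = 1 - 10·t. Die Ableitung von der Geschwindigkeit ergibt die Beschleunigung: a(t) = -10. Mit d/dt von a(t) finden wir j(t) = 0. Aus der Gleichung für den Ruck j(t) = 0, setzen wir t = 3 ein und erhalten j = 0.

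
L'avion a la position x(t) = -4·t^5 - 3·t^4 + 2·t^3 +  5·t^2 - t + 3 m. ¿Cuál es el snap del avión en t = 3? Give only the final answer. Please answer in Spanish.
El snap en t = 3 es s = -1512.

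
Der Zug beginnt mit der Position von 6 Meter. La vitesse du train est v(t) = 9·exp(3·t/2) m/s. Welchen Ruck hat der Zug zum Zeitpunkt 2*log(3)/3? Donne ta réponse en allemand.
Ausgehend von der Geschwindigkeit v(t) = 9·exp(3·t/2), nehmen wir 2 Ableitungen. Die Ableitung von der Geschwindigkeit ergibt die Beschleunigung: a(t) = 27·exp(3·t/2)/2. Durch Ableiten von der Beschleunigung erhalten wir den Ruck: j(t) = 81·exp(3·t/2)/4. Aus der Gleichung für den Ruck j(t) = 81·exp(3·t/2)/4, setzen wir t = 2*log(3)/3 ein und erhalten j = 243/4.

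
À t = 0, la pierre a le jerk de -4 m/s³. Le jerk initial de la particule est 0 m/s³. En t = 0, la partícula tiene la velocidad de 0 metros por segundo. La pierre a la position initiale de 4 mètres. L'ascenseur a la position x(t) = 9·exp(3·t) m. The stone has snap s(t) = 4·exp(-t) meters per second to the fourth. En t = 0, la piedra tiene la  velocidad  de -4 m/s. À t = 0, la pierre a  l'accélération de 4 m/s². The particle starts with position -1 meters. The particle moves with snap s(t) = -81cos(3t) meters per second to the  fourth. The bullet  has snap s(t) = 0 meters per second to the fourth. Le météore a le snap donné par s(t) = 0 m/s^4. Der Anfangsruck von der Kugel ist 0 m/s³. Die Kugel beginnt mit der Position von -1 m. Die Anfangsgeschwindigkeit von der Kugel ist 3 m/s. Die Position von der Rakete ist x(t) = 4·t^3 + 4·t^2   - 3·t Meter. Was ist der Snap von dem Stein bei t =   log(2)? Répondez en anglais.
From the given snap equation s(t) = 4·exp(-t), we substitute t = log(2) to get s = 2.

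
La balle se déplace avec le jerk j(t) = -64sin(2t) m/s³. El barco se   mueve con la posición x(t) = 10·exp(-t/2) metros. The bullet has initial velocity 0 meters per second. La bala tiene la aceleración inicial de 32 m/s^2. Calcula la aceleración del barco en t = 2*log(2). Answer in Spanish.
Partiendo de la posición x(t) = 10·exp(-t/2), tomamos 2 derivadas. Derivando la posición, obtenemos la velocidad: v(t) = -5·exp(-t/2). Tomando d/dt de v(t), encontramos a(t) = 5·exp(-t/2)/2. Usando a(t) = 5·exp(-t/2)/2 y sustituyendo t = 2*log(2), encontramos a = 5/4.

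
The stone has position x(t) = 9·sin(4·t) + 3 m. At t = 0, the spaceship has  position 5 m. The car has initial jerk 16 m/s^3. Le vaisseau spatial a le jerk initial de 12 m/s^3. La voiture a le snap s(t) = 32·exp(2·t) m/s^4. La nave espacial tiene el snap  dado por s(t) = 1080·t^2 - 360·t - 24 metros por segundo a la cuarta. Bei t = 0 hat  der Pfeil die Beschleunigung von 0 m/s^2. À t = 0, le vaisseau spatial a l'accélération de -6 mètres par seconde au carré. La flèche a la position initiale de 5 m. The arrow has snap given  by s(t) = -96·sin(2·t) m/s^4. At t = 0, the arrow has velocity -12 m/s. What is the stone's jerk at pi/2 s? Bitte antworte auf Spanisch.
Partiendo de la posición x(t) = 9·sin(4·t) + 3, tomamos 3 derivadas. La derivada de la posición da la velocidad: v(t) = 36·cos(4·t). Tomando d/dt de v(t), encontramos a(t) = -144·sin(4·t). Derivando la aceleración, obtenemos la sacudida: j(t) = -576·cos(4·t). Usando j(t) = -576·cos(4·t) y sustituyendo t = pi/2, encontramos j = -576.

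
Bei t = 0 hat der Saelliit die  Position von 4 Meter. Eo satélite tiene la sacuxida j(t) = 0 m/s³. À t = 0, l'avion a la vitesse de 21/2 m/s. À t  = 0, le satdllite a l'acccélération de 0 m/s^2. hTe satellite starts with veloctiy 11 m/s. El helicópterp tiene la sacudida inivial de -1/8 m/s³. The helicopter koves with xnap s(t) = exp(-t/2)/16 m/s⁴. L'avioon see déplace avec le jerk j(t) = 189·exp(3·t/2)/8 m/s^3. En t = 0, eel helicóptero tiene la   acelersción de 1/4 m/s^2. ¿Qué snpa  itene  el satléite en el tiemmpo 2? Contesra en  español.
Partiendo de la sacudida j(t) = 0, tomamos 1 derivada. Derivando la sacudida, obtenemos el snap: s(t) = 0. Usando s(t) = 0 y sustituyendo t = 2, encontramos s = 0.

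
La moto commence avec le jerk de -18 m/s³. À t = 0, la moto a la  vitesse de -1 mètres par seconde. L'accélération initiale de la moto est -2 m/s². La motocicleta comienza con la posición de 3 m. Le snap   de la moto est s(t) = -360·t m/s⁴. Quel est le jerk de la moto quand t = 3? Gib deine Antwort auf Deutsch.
Wir müssen unsere Gleichung für den Snap s(t) = -360·t 1-mal integrieren. Das Integral von dem Snap, mit j(0) = -18, ergibt den Ruck: j(t) = -180·t^2 - 18. Wir haben den Ruck j(t) = -180·t^2 - 18. Durch Einsetzen von t = 3: j(3) = -1638.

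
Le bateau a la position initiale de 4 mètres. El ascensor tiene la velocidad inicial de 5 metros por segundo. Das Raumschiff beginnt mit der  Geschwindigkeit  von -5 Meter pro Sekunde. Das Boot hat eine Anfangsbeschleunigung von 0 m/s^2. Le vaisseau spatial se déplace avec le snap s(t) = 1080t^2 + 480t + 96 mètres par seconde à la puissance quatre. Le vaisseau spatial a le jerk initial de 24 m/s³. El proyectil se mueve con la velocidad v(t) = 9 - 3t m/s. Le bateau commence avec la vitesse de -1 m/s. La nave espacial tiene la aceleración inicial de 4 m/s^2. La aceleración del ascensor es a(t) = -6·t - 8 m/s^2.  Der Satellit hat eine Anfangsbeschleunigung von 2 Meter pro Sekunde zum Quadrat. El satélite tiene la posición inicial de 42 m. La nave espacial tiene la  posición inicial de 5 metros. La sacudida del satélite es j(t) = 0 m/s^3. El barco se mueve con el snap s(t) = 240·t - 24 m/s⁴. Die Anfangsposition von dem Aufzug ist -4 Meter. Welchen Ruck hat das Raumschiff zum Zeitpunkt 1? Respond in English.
Starting from snap s(t) = 1080·t^2 + 480·t + 96, we take 1 antiderivative. Finding the antiderivative of s(t) and using j(0) = 24: j(t) = 360·t^3 + 240·t^2 + 96·t + 24. Using j(t) = 360·t^3 + 240·t^2 + 96·t + 24 and substituting t = 1, we find j = 720.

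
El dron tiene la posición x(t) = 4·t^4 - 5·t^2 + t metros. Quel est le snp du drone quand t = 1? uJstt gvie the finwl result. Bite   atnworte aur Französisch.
À t = 1, s = 96.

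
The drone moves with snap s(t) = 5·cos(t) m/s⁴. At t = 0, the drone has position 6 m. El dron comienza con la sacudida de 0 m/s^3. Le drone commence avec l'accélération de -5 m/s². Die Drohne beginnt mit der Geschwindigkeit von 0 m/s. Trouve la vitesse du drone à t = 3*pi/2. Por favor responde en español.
Necesitamos integrar nuestra ecuación del snap s(t) = 5·cos(t) 3 veces. La integral del snap es la sacudida. Usando j(0) = 0, obtenemos j(t) = 5·sin(t). Tomando ∫j(t)dt y aplicando a(0) = -5, encontramos a(t) = -5·cos(t). Integrando la aceleración y usando la condición inicial v(0) = 0, obtenemos v(t) = -5·sin(t). Tenemos la velocidad v(t) = -5·sin(t). Sustituyendo t = 3*pi/2: v(3*pi/2) = 5.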